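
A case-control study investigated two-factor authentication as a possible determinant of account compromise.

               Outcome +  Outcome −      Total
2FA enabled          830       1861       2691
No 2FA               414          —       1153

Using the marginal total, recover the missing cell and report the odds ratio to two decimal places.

0.80

The missing cell is in the unexposed row: 1153 − 414 = 739.
So a = 830, b = 1861, c = 414, d = 739.
OR = (a·d)/(b·c) = (830 × 739) / (1861 × 414) = 613370 / 770454 = 0.79612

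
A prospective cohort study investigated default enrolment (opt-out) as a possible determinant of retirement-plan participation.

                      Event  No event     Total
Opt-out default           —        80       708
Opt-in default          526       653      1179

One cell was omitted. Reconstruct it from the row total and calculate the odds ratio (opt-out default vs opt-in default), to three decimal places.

9.745

The missing cell is in the exposed row: 708 − 80 = 628.
So a = 628, b = 80, c = 526, d = 653.
OR = (a·d)/(b·c) = (628 × 653) / (80 × 526) = 410084 / 42080 = 9.74534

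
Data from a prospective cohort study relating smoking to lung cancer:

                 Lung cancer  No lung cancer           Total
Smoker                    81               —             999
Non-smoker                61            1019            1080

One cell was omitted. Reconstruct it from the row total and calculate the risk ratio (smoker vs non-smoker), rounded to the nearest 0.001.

The missing cell is in the exposed row: 999 − 81 = 918.
So a = 81, b = 918, c = 61, d = 1019.
RR = [a/(a+b)] / [c/(c+d)] = (81/999) / (61/1080) = 0.08108/0.05648 = 1.43553

1.436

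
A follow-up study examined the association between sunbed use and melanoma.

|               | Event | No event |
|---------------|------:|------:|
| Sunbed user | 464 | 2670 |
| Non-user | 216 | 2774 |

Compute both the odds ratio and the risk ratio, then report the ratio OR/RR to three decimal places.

1.089

Cells: a = 464, b = 2670, c = 216, d = 2774.
OR = (464·2774)/(2670·216) = 1287136/576720 = 2.23182
Risk in exposed = 464/3134 = 0.14805; risk in unexposed = 216/2990 = 0.07224; RR = 2.04945
OR/RR = 2.23182 / 2.04945 = 1.08899
The outcome is not rare, so the OR lies further from 1 than the RR.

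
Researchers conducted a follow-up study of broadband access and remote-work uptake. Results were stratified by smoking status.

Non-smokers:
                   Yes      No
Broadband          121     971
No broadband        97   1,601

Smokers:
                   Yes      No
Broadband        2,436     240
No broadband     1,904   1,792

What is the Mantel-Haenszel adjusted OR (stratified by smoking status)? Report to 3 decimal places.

7.154

OR_MH = Σ(aᵢdᵢ/nᵢ) / Σ(bᵢcᵢ/nᵢ), where nᵢ is the stratum total.
Stratum 1 (Non-smokers): n = 2790; a·d/n = 121·1601/2790 = 69.4341; b·c/n = 971·97/2790 = 33.7588
Stratum 2 (Smokers): n = 6372; a·d/n = 2436·1792/6372 = 685.0772; b·c/n = 240·1904/6372 = 71.7137
OR_MH = (69.4341 + 685.0772) / (33.7588 + 71.7137) = 754.5113 / 105.4725 = 7.15363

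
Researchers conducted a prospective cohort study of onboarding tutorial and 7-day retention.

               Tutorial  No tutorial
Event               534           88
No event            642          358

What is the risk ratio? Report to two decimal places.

Reading the table with exposure as columns: a = 534 (Tutorial, case), b = 642 (Tutorial, non-case), c = 88 (No tutorial, case), d = 358.
Risk in exposed = 534/1176 = 0.45408; risk in unexposed = 88/446 = 0.19731.
RR = 0.45408 / 0.19731 = 2.30137
The risk among the exposed is 2.30 times that among the unexposed.

2.30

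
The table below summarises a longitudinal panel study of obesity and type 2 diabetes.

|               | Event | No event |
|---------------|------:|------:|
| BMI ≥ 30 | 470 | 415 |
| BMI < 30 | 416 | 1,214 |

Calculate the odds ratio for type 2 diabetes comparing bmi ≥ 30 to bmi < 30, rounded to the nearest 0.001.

Cells: a = 470, b = 415, c = 416, d = 1214.
OR = (a·d)/(b·c) = (470 × 1214) / (415 × 416) = 570580 / 172640 = 3.30503
The odds of type 2 diabetes are about 3.31 times as high in the bmi ≥ 30 group.

3.305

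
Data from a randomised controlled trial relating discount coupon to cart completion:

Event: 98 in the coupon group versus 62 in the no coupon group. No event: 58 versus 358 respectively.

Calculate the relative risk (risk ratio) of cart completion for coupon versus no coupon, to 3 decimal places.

From the description: a = 98, b = 58, c = 62, d = 358.
Risk in exposed = 98/156 = 0.62821; risk in unexposed = 62/420 = 0.14762.
RR = 0.62821 / 0.14762 = 4.25558
The risk among the exposed is 4.26 times that among the unexposed.

4.256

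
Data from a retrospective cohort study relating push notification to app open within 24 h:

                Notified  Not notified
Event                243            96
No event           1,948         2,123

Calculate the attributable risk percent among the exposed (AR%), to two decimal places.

60.99

Reading the table with exposure as columns: a = 243 (Notified, case), b = 1948 (Notified, non-case), c = 96 (Not notified, case), d = 2123.
Risk in exposed = 243/2191 = 0.11091; risk in unexposed = 96/2219 = 0.04326.
RR = 0.11091/0.04326 = 2.56360
AR% = (RR − 1)/RR × 100 = (2.56360 − 1)/2.56360 × 100 = 60.9923%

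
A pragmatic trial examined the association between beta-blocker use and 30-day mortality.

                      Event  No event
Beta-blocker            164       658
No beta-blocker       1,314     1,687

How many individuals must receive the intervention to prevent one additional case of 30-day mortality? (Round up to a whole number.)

5

Risk in treated group = 164/822 = 0.19951; risk in control = 1314/3001 = 0.43785.
Absolute risk reduction = 0.43785 − 0.19951 = 0.23834
NNT = 1 / ARR = 1 / 0.23834 = 4.196 → round up → 5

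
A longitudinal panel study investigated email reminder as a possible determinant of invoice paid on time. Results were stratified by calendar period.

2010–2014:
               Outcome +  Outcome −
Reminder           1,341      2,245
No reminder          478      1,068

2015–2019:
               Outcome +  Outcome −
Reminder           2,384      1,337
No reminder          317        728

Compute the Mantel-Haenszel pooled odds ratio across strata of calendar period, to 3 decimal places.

OR_MH = Σ(aᵢdᵢ/nᵢ) / Σ(bᵢcᵢ/nᵢ), where nᵢ is the stratum total.
Stratum 1 (2010–2014): n = 5132; a·d/n = 1341·1068/5132 = 279.0701; b·c/n = 2245·478/5132 = 209.1017
Stratum 2 (2015–2019): n = 4766; a·d/n = 2384·728/4766 = 364.1527; b·c/n = 1337·317/4766 = 88.9276
OR_MH = (279.0701 + 364.1527) / (209.1017 + 88.9276) = 643.2229 / 298.0293 = 2.15825

2.158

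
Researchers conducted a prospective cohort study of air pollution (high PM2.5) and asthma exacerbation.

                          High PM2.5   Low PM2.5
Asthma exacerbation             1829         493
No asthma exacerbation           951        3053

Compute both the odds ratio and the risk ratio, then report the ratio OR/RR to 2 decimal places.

2.52

Reading the table with exposure as columns: a = 1829 (High PM2.5, case), b = 951 (High PM2.5, non-case), c = 493 (Low PM2.5, case), d = 3053.
OR = (1829·3053)/(951·493) = 5583937/468843 = 11.91004
Risk in exposed = 1829/2780 = 0.65791; risk in unexposed = 493/3546 = 0.13903; RR = 4.73217
OR/RR = 11.91004 / 4.73217 = 2.51682
The outcome is not rare, so the OR lies further from 1 than the RR.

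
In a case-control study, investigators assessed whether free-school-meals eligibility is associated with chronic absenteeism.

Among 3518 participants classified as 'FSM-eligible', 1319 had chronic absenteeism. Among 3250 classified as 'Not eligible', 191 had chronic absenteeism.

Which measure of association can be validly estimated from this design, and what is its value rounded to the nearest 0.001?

From the description: a = 1319, b = 2199, c = 191, d = 3059.
This is a case-control study: participants were sampled on outcome status, so risks in the source population cannot be estimated directly — relative risk is not valid here. The odds ratio is the appropriate measure.
OR = (a·d)/(b·c) = (1319 × 3059) / (2199 × 191) = 4034821 / 420009 = 9.60651

9.607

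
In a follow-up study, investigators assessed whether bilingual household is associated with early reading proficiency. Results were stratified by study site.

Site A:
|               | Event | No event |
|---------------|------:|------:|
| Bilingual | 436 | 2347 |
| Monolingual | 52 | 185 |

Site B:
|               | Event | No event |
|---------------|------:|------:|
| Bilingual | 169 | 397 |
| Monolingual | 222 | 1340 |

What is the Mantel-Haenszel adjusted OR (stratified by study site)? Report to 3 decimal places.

1.627

OR_MH = Σ(aᵢdᵢ/nᵢ) / Σ(bᵢcᵢ/nᵢ), where nᵢ is the stratum total.
Stratum 1 (Site A): n = 3020; a·d/n = 436·185/3020 = 26.7086; b·c/n = 2347·52/3020 = 40.4119
Stratum 2 (Site B): n = 2128; a·d/n = 169·1340/2128 = 106.4192; b·c/n = 397·222/2128 = 41.4164
OR_MH = (26.7086 + 106.4192) / (40.4119 + 41.4164) = 133.1278 / 81.8283 = 1.62692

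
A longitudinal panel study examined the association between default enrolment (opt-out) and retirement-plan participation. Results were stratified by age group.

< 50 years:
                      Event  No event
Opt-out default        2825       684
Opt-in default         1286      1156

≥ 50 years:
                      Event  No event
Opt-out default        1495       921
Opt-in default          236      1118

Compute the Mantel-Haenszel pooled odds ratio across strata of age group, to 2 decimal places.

OR_MH = Σ(aᵢdᵢ/nᵢ) / Σ(bᵢcᵢ/nᵢ), where nᵢ is the stratum total.
Stratum 1 (< 50 years): n = 5951; a·d/n = 2825·1156/5951 = 548.7649; b·c/n = 684·1286/5951 = 147.8111
Stratum 2 (≥ 50 years): n = 3770; a·d/n = 1495·1118/3770 = 443.3448; b·c/n = 921·236/3770 = 57.6541
OR_MH = (548.7649 + 443.3448) / (147.8111 + 57.6541) = 992.1097 / 205.4652 = 4.82860

4.83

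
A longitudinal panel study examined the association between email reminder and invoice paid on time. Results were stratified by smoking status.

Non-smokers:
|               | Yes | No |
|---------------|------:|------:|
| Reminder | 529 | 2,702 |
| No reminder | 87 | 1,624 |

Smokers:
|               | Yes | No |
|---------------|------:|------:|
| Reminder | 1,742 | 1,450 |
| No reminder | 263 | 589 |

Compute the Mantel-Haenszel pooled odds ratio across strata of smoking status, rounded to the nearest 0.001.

3.014

OR_MH = Σ(aᵢdᵢ/nᵢ) / Σ(bᵢcᵢ/nᵢ), where nᵢ is the stratum total.
Stratum 1 (Non-smokers): n = 4942; a·d/n = 529·1624/4942 = 173.8357; b·c/n = 2702·87/4942 = 47.5666
Stratum 2 (Smokers): n = 4044; a·d/n = 1742·589/4044 = 253.7186; b·c/n = 1450·263/4044 = 94.3002
OR_MH = (173.8357 + 253.7186) / (47.5666 + 94.3002) = 427.5543 / 141.8668 = 3.01377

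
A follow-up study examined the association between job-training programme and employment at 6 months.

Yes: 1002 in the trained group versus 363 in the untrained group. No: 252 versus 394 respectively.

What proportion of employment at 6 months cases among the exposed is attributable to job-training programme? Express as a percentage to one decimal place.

From the description: a = 1002, b = 252, c = 363, d = 394.
Risk in exposed = 1002/1254 = 0.79904; risk in unexposed = 363/757 = 0.47952.
RR = 0.79904/0.47952 = 1.66632
AR% = (RR − 1)/RR × 100 = (1.66632 − 1)/1.66632 × 100 = 39.9877%

40.0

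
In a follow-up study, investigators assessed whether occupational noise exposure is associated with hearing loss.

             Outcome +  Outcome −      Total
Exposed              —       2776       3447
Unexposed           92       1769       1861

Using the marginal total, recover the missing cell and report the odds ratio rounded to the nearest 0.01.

The missing cell is in the exposed row: 3447 − 2776 = 671.
So a = 671, b = 2776, c = 92, d = 1769.
OR = (a·d)/(b·c) = (671 × 1769) / (2776 × 92) = 1186999 / 255392 = 4.64775

4.65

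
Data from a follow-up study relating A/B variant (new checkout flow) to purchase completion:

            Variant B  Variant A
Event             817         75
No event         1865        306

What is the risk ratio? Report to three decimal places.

Reading the table with exposure as columns: a = 817 (Variant B, case), b = 1865 (Variant B, non-case), c = 75 (Variant A, case), d = 306.
Risk in exposed = 817/2682 = 0.30462; risk in unexposed = 75/381 = 0.19685.
RR = 0.30462 / 0.19685 = 1.54749
The risk among the exposed is 1.55 times that among the unexposed.

1.547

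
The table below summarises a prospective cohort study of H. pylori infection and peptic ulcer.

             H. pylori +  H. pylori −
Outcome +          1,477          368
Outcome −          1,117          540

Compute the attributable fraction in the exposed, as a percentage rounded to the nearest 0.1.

28.8

Reading the table with exposure as columns: a = 1477 (H. pylori +, case), b = 1117 (H. pylori +, non-case), c = 368 (H. pylori −, case), d = 540.
Risk in exposed = 1477/2594 = 0.56939; risk in unexposed = 368/908 = 0.40529.
RR = 0.56939/0.40529 = 1.40491
AR% = (RR − 1)/RR × 100 = (1.40491 − 1)/1.40491 × 100 = 28.8211%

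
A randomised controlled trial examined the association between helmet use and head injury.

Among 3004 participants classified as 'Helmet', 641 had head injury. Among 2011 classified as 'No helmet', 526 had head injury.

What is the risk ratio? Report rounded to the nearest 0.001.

From the description: a = 641, b = 2363, c = 526, d = 1485.
Risk in exposed = 641/3004 = 0.21338; risk in unexposed = 526/2011 = 0.26156.
RR = 0.21338 / 0.26156 = 0.81580
The risk is 18% lower among the exposed than among the unexposed.

0.816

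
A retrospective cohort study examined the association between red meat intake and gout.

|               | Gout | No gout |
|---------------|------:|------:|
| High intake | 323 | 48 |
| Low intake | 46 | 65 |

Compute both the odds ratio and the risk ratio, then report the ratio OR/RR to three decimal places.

Cells: a = 323, b = 48, c = 46, d = 65.
OR = (323·65)/(48·46) = 20995/2208 = 9.50861
Risk in exposed = 323/371 = 0.87062; risk in unexposed = 46/111 = 0.41441; RR = 2.10084
OR/RR = 9.50861 / 2.10084 = 4.52609
The outcome is not rare, so the OR lies further from 1 than the RR.

4.526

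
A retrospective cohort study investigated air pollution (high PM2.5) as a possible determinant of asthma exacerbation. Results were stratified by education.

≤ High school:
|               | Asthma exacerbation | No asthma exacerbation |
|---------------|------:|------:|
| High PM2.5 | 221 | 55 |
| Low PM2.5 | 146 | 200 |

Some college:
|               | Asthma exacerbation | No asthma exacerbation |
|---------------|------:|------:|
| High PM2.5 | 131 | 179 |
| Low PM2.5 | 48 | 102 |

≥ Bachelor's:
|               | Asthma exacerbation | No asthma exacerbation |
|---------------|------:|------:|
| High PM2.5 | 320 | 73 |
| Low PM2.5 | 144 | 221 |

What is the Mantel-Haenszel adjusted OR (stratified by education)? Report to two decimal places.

4.25

OR_MH = Σ(aᵢdᵢ/nᵢ) / Σ(bᵢcᵢ/nᵢ), where nᵢ is the stratum total.
Stratum 1 (≤ High school): n = 622; a·d/n = 221·200/622 = 71.0611; b·c/n = 55·146/622 = 12.9100
Stratum 2 (Some college): n = 460; a·d/n = 131·102/460 = 29.0478; b·c/n = 179·48/460 = 18.6783
Stratum 3 (≥ Bachelor's): n = 758; a·d/n = 320·221/758 = 93.2982; b·c/n = 73·144/758 = 13.8681
OR_MH = (71.0611 + 29.0478 + 93.2982) / (12.9100 + 18.6783 + 13.8681) = 193.4071 / 45.4563 = 4.25479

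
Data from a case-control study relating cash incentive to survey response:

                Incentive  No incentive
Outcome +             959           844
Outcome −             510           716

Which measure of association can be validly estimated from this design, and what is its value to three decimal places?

Reading the table with exposure as columns: a = 959 (Incentive, case), b = 510 (Incentive, non-case), c = 844 (No incentive, case), d = 716.
This is a case-control study: participants were sampled on outcome status, so risks in the source population cannot be estimated directly — relative risk is not valid here. The odds ratio is the appropriate measure.
OR = (a·d)/(b·c) = (959 × 716) / (510 × 844) = 686644 / 430440 = 1.59521

1.595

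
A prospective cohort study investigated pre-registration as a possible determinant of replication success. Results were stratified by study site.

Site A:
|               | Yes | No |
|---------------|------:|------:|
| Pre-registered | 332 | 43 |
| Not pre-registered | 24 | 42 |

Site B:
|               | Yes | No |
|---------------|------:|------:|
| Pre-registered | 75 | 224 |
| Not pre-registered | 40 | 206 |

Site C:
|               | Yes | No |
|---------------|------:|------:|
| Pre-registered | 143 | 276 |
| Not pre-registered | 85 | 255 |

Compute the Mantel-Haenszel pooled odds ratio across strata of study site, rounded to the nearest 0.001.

OR_MH = Σ(aᵢdᵢ/nᵢ) / Σ(bᵢcᵢ/nᵢ), where nᵢ is the stratum total.
Stratum 1 (Site A): n = 441; a·d/n = 332·42/441 = 31.6190; b·c/n = 43·24/441 = 2.3401
Stratum 2 (Site B): n = 545; a·d/n = 75·206/545 = 28.3486; b·c/n = 224·40/545 = 16.4404
Stratum 3 (Site C): n = 759; a·d/n = 143·255/759 = 48.0435; b·c/n = 276·85/759 = 30.9091
OR_MH = (31.6190 + 28.3486 + 48.0435) / (2.3401 + 16.4404 + 30.9091) = 108.0111 / 49.6896 = 2.17372

2.174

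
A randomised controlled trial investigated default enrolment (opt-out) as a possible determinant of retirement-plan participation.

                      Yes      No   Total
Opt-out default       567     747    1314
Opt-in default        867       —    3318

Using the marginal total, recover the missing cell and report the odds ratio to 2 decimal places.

The missing cell is in the unexposed row: 3318 − 867 = 2451.
So a = 567, b = 747, c = 867, d = 2451.
OR = (a·d)/(b·c) = (567 × 2451) / (747 × 867) = 1389717 / 647649 = 2.14579

2.15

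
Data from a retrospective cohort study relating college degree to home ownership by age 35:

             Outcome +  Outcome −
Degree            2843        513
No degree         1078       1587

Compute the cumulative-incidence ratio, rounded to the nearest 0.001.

2.094

Cells: a = 2843, b = 513, c = 1078, d = 1587.
Risk in exposed = 2843/3356 = 0.84714; risk in unexposed = 1078/2665 = 0.40450.
RR = 0.84714 / 0.40450 = 2.09427
The risk among the exposed is 2.09 times that among the unexposed.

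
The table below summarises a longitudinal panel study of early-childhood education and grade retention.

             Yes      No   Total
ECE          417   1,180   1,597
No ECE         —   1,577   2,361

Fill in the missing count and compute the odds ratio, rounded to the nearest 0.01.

0.71

The missing cell is in the unexposed row: 2361 − 1577 = 784.
So a = 417, b = 1180, c = 784, d = 1577.
OR = (a·d)/(b·c) = (417 × 1577) / (1180 × 784) = 657609 / 925120 = 0.71084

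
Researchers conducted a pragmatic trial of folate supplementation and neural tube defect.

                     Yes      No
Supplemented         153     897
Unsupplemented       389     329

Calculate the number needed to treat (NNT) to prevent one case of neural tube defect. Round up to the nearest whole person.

3

Risk in treated group = 153/1050 = 0.14571; risk in control = 389/718 = 0.54178.
Absolute risk reduction = 0.54178 − 0.14571 = 0.39607
NNT = 1 / ARR = 1 / 0.39607 = 2.525 → round up → 3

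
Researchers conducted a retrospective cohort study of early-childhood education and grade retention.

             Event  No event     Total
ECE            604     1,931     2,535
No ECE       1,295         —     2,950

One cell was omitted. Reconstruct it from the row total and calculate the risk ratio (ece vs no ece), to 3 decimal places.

The missing cell is in the unexposed row: 2950 − 1295 = 1655.
So a = 604, b = 1931, c = 1295, d = 1655.
RR = [a/(a+b)] / [c/(c+d)] = (604/2535) / (1295/2950) = 0.23826/0.43898 = 0.54276

0.543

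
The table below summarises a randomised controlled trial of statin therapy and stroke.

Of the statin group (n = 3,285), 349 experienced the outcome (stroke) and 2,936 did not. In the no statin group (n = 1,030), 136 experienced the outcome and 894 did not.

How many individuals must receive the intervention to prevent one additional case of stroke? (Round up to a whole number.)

Risk in treated group = 349/3285 = 0.10624; risk in control = 136/1030 = 0.13204.
Absolute risk reduction = 0.13204 − 0.10624 = 0.02580
NNT = 1 / ARR = 1 / 0.02580 = 38.762 → round up → 39

39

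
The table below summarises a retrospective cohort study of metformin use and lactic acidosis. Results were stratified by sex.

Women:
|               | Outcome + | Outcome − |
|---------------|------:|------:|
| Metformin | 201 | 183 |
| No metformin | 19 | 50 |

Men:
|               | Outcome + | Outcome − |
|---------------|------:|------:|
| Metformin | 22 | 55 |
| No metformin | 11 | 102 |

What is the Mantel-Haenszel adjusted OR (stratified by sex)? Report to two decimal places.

OR_MH = Σ(aᵢdᵢ/nᵢ) / Σ(bᵢcᵢ/nᵢ), where nᵢ is the stratum total.
Stratum 1 (Women): n = 453; a·d/n = 201·50/453 = 22.1854; b·c/n = 183·19/453 = 7.6755
Stratum 2 (Men): n = 190; a·d/n = 22·102/190 = 11.8105; b·c/n = 55·11/190 = 3.1842
OR_MH = (22.1854 + 11.8105) / (7.6755 + 3.1842) = 33.9960 / 10.8597 = 3.13047

3.13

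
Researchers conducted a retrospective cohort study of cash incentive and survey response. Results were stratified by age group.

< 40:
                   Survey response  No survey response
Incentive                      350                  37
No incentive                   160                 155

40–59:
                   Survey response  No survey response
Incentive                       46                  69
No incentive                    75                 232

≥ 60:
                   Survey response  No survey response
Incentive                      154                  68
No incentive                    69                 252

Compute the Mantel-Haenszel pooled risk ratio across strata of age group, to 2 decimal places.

2.06

RR_MH = Σ(aᵢ·n₀ᵢ/nᵢ) / Σ(cᵢ·n₁ᵢ/nᵢ), with n₁ᵢ = aᵢ+bᵢ (exposed), n₀ᵢ = cᵢ+dᵢ (unexposed), nᵢ = n₁ᵢ+n₀ᵢ.
Stratum 1 (< 40): n₁ = 387, n₀ = 315, n = 702; a·n₀/n = 350·315/702 = 157.0513; c·n₁/n = 160·387/702 = 88.2051
Stratum 2 (40–59): n₁ = 115, n₀ = 307, n = 422; a·n₀/n = 46·307/422 = 33.4645; c·n₁/n = 75·115/422 = 20.4384
Stratum 3 (≥ 60): n₁ = 222, n₀ = 321, n = 543; a·n₀/n = 154·321/543 = 91.0387; c·n₁/n = 69·222/543 = 28.2099
RR_MH = (157.0513 + 33.4645 + 91.0387) / (88.2051 + 20.4384 + 28.2099) = 281.5544 / 136.8535 = 2.05734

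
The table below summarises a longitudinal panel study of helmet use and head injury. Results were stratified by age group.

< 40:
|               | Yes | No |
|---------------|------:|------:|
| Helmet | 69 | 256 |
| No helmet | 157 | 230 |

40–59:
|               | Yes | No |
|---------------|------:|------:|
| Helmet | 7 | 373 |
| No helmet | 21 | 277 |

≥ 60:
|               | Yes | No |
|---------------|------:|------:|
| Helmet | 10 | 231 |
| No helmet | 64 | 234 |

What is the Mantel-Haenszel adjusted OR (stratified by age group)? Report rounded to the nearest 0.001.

OR_MH = Σ(aᵢdᵢ/nᵢ) / Σ(bᵢcᵢ/nᵢ), where nᵢ is the stratum total.
Stratum 1 (< 40): n = 712; a·d/n = 69·230/712 = 22.2893; b·c/n = 256·157/712 = 56.4494
Stratum 2 (40–59): n = 678; a·d/n = 7·277/678 = 2.8599; b·c/n = 373·21/678 = 11.5531
Stratum 3 (≥ 60): n = 539; a·d/n = 10·234/539 = 4.3414; b·c/n = 231·64/539 = 27.4286
OR_MH = (22.2893 + 2.8599 + 4.3414) / (56.4494 + 11.5531 + 27.4286) = 29.4906 / 95.4311 = 0.30902

0.309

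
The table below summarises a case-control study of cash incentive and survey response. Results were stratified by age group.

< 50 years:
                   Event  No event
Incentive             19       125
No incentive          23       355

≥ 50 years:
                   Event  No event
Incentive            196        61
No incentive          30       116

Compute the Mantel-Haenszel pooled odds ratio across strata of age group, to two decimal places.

OR_MH = Σ(aᵢdᵢ/nᵢ) / Σ(bᵢcᵢ/nᵢ), where nᵢ is the stratum total.
Stratum 1 (< 50 years): n = 522; a·d/n = 19·355/522 = 12.9215; b·c/n = 125·23/522 = 5.5077
Stratum 2 (≥ 50 years): n = 403; a·d/n = 196·116/403 = 56.4169; b·c/n = 61·30/403 = 4.5409
OR_MH = (12.9215 + 56.4169) / (5.5077 + 4.5409) = 69.3383 / 10.0486 = 6.90029

6.90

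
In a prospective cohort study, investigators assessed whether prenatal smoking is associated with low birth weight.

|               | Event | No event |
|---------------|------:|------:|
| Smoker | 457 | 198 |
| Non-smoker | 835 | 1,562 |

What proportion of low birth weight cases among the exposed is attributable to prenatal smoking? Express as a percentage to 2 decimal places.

50.07

Cells: a = 457, b = 198, c = 835, d = 1562.
Risk in exposed = 457/655 = 0.69771; risk in unexposed = 835/2397 = 0.34835.
RR = 0.69771/0.34835 = 2.00289
AR% = (RR − 1)/RR × 100 = (2.00289 − 1)/2.00289 × 100 = 50.0721%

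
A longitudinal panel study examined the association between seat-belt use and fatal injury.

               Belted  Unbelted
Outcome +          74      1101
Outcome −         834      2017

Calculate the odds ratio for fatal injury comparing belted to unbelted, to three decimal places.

0.163

Reading the table with exposure as columns: a = 74 (Belted, case), b = 834 (Belted, non-case), c = 1101 (Unbelted, case), d = 2017.
OR = (a·d)/(b·c) = (74 × 2017) / (834 × 1101) = 149258 / 918234 = 0.16255
Exposure is associated with lower odds of fatal injury (OR = 0.16 < 1).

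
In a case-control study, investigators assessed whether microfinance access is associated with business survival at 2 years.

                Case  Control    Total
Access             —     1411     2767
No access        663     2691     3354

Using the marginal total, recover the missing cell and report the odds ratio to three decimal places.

The missing cell is in the exposed row: 2767 − 1411 = 1356.
So a = 1356, b = 1411, c = 663, d = 2691.
OR = (a·d)/(b·c) = (1356 × 2691) / (1411 × 663) = 3648996 / 935493 = 3.90061

3.901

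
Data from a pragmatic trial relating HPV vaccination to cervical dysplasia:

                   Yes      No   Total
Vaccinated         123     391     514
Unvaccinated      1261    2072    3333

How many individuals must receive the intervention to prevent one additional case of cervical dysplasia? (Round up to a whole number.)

Risk in treated group = 123/514 = 0.23930; risk in control = 1261/3333 = 0.37834.
Absolute risk reduction = 0.37834 − 0.23930 = 0.13904
NNT = 1 / ARR = 1 / 0.13904 = 7.192 → round up → 8

8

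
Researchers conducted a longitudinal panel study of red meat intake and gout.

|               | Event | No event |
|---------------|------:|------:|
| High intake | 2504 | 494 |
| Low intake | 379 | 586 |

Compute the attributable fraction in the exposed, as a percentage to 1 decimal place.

Cells: a = 2504, b = 494, c = 379, d = 586.
Risk in exposed = 2504/2998 = 0.83522; risk in unexposed = 379/965 = 0.39275.
RR = 0.83522/0.39275 = 2.12662
AR% = (RR − 1)/RR × 100 = (2.12662 − 1)/2.12662 × 100 = 52.9771%

53.0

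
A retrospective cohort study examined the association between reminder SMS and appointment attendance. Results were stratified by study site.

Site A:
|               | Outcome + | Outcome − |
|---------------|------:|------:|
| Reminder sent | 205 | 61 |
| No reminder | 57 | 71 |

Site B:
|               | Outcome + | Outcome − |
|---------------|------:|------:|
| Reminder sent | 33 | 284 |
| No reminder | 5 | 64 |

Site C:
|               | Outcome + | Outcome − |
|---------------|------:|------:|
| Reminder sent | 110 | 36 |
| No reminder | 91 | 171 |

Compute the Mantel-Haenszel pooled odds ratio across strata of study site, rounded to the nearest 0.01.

OR_MH = Σ(aᵢdᵢ/nᵢ) / Σ(bᵢcᵢ/nᵢ), where nᵢ is the stratum total.
Stratum 1 (Site A): n = 394; a·d/n = 205·71/394 = 36.9416; b·c/n = 61·57/394 = 8.8249
Stratum 2 (Site B): n = 386; a·d/n = 33·64/386 = 5.4715; b·c/n = 284·5/386 = 3.6788
Stratum 3 (Site C): n = 408; a·d/n = 110·171/408 = 46.1029; b·c/n = 36·91/408 = 8.0294
OR_MH = (36.9416 + 5.4715 + 46.1029) / (8.8249 + 3.6788 + 8.0294) = 88.5161 / 20.5330 = 4.31091

4.31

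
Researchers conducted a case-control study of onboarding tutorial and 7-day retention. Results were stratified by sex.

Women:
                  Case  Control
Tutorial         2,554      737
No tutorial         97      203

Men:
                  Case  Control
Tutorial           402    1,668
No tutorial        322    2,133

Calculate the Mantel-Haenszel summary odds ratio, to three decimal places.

2.409

OR_MH = Σ(aᵢdᵢ/nᵢ) / Σ(bᵢcᵢ/nᵢ), where nᵢ is the stratum total.
Stratum 1 (Women): n = 3591; a·d/n = 2554·203/3591 = 144.3782; b·c/n = 737·97/3591 = 19.9078
Stratum 2 (Men): n = 4525; a·d/n = 402·2133/4525 = 189.4952; b·c/n = 1668·322/4525 = 118.6952
OR_MH = (144.3782 + 189.4952) / (19.9078 + 118.6952) = 333.8734 / 138.6031 = 2.40885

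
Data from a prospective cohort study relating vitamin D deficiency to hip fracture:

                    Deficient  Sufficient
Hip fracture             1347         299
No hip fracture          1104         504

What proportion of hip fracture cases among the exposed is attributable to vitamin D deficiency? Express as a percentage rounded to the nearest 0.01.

32.25

Reading the table with exposure as columns: a = 1347 (Deficient, case), b = 1104 (Deficient, non-case), c = 299 (Sufficient, case), d = 504.
Risk in exposed = 1347/2451 = 0.54957; risk in unexposed = 299/803 = 0.37235.
RR = 0.54957/0.37235 = 1.47594
AR% = (RR − 1)/RR × 100 = (1.47594 − 1)/1.47594 × 100 = 32.2466%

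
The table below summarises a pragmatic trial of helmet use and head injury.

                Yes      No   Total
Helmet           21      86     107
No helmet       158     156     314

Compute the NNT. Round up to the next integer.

Risk in treated group = 21/107 = 0.19626; risk in control = 158/314 = 0.50318.
Absolute risk reduction = 0.50318 − 0.19626 = 0.30692
NNT = 1 / ARR = 1 / 0.30692 = 3.258 → round up → 4

4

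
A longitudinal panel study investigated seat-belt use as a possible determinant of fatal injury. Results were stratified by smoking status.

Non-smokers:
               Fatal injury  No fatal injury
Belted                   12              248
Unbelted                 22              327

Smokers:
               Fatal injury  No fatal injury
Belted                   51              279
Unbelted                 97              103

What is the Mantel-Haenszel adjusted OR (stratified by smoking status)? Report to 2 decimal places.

0.27

OR_MH = Σ(aᵢdᵢ/nᵢ) / Σ(bᵢcᵢ/nᵢ), where nᵢ is the stratum total.
Stratum 1 (Non-smokers): n = 609; a·d/n = 12·327/609 = 6.4433; b·c/n = 248·22/609 = 8.9589
Stratum 2 (Smokers): n = 530; a·d/n = 51·103/530 = 9.9113; b·c/n = 279·97/530 = 51.0623
OR_MH = (6.4433 + 9.9113) / (8.9589 + 51.0623) = 16.3547 / 60.0212 = 0.27248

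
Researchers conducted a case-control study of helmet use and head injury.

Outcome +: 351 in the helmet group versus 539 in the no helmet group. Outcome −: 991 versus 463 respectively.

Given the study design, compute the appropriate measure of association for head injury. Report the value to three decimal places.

From the description: a = 351, b = 991, c = 539, d = 463.
This is a case-control study: participants were sampled on outcome status, so risks in the source population cannot be estimated directly — relative risk is not valid here. The odds ratio is the appropriate measure.
OR = (a·d)/(b·c) = (351 × 463) / (991 × 539) = 162513 / 534149 = 0.30425

0.304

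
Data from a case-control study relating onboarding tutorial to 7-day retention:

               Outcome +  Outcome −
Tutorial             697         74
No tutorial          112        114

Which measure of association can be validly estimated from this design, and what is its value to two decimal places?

9.59

Cells: a = 697, b = 74, c = 112, d = 114.
This is a case-control study: participants were sampled on outcome status, so risks in the source population cannot be estimated directly — relative risk is not valid here. The odds ratio is the appropriate measure.
OR = (a·d)/(b·c) = (697 × 114) / (74 × 112) = 79458 / 8288 = 9.58711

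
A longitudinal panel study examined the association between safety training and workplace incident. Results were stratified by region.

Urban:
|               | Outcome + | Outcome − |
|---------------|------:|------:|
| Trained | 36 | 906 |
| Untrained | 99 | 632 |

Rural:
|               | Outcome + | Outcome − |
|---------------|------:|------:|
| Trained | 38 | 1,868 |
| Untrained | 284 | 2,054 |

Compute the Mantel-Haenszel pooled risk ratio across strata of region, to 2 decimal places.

RR_MH = Σ(aᵢ·n₀ᵢ/nᵢ) / Σ(cᵢ·n₁ᵢ/nᵢ), with n₁ᵢ = aᵢ+bᵢ (exposed), n₀ᵢ = cᵢ+dᵢ (unexposed), nᵢ = n₁ᵢ+n₀ᵢ.
Stratum 1 (Urban): n₁ = 942, n₀ = 731, n = 1673; a·n₀/n = 36·731/1673 = 15.7298; c·n₁/n = 99·942/1673 = 55.7430
Stratum 2 (Rural): n₁ = 1906, n₀ = 2338, n = 4244; a·n₀/n = 38·2338/4244 = 20.9340; c·n₁/n = 284·1906/4244 = 127.5457
RR_MH = (15.7298 + 20.9340) / (55.7430 + 127.5457) = 36.6639 / 183.2887 = 0.20003

0.20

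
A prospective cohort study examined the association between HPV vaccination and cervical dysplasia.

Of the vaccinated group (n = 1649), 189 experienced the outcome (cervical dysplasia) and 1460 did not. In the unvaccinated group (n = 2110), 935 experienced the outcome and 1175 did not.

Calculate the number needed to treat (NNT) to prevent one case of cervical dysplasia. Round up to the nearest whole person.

4

Risk in treated group = 189/1649 = 0.11461; risk in control = 935/2110 = 0.44313.
Absolute risk reduction = 0.44313 − 0.11461 = 0.32851
NNT = 1 / ARR = 1 / 0.32851 = 3.044 → round up → 4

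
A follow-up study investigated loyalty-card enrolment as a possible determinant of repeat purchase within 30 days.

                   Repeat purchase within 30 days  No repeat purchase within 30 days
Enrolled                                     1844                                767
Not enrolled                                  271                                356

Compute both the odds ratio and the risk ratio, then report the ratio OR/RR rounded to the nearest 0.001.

Cells: a = 1844, b = 767, c = 271, d = 356.
OR = (1844·356)/(767·271) = 656464/207857 = 3.15825
Risk in exposed = 1844/2611 = 0.70624; risk in unexposed = 271/627 = 0.43222; RR = 1.63400
OR/RR = 3.15825 / 1.63400 = 1.93283
The outcome is not rare, so the OR lies further from 1 than the RR.

1.933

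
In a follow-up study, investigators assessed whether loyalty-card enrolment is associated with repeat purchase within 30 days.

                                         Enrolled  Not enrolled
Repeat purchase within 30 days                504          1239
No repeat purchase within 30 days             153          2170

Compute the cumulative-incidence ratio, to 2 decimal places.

Reading the table with exposure as columns: a = 504 (Enrolled, case), b = 153 (Enrolled, non-case), c = 1239 (Not enrolled, case), d = 2170.
Risk in exposed = 504/657 = 0.76712; risk in unexposed = 1239/3409 = 0.36345.
RR = 0.76712 / 0.36345 = 2.11067
The risk among the exposed is 2.11 times that among the unexposed.

2.11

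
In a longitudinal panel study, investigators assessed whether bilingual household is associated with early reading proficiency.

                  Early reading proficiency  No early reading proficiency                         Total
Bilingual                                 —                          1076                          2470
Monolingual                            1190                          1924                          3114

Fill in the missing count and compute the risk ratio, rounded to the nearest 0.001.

The missing cell is in the exposed row: 2470 − 1076 = 1394.
So a = 1394, b = 1076, c = 1190, d = 1924.
RR = [a/(a+b)] / [c/(c+d)] = (1394/2470) / (1190/3114) = 0.56437/0.38215 = 1.47685

1.477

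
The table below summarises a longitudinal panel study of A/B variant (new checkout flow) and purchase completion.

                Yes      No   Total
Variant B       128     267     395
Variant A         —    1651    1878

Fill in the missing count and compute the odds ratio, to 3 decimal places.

3.487

The missing cell is in the unexposed row: 1878 − 1651 = 227.
So a = 128, b = 267, c = 227, d = 1651.
OR = (a·d)/(b·c) = (128 × 1651) / (267 × 227) = 211328 / 60609 = 3.48674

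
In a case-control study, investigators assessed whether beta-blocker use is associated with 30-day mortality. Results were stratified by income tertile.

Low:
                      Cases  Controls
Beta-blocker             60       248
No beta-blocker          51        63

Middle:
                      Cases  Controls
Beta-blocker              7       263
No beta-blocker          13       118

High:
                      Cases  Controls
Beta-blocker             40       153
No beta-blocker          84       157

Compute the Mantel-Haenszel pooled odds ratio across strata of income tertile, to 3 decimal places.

OR_MH = Σ(aᵢdᵢ/nᵢ) / Σ(bᵢcᵢ/nᵢ), where nᵢ is the stratum total.
Stratum 1 (Low): n = 422; a·d/n = 60·63/422 = 8.9573; b·c/n = 248·51/422 = 29.9716
Stratum 2 (Middle): n = 401; a·d/n = 7·118/401 = 2.0599; b·c/n = 263·13/401 = 8.5262
Stratum 3 (High): n = 434; a·d/n = 40·157/434 = 14.4700; b·c/n = 153·84/434 = 29.6129
OR_MH = (8.9573 + 2.0599 + 14.4700) / (29.9716 + 8.5262 + 29.6129) = 25.4872 / 68.1107 = 0.37420

0.374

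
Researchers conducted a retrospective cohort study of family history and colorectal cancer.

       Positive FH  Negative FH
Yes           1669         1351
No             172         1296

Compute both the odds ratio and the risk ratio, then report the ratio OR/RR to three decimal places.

Reading the table with exposure as columns: a = 1669 (Positive FH, case), b = 172 (Positive FH, non-case), c = 1351 (Negative FH, case), d = 1296.
OR = (1669·1296)/(172·1351) = 2163024/232372 = 9.30845
Risk in exposed = 1669/1841 = 0.90657; risk in unexposed = 1351/2647 = 0.51039; RR = 1.77624
OR/RR = 9.30845 / 1.77624 = 5.24054
The outcome is not rare, so the OR lies further from 1 than the RR.

5.241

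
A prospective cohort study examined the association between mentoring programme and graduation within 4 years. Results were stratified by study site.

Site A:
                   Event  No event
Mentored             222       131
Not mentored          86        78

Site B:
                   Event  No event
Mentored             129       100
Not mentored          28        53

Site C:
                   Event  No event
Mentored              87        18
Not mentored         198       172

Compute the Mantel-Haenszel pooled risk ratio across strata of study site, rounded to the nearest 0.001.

RR_MH = Σ(aᵢ·n₀ᵢ/nᵢ) / Σ(cᵢ·n₁ᵢ/nᵢ), with n₁ᵢ = aᵢ+bᵢ (exposed), n₀ᵢ = cᵢ+dᵢ (unexposed), nᵢ = n₁ᵢ+n₀ᵢ.
Stratum 1 (Site A): n₁ = 353, n₀ = 164, n = 517; a·n₀/n = 222·164/517 = 70.4217; c·n₁/n = 86·353/517 = 58.7195
Stratum 2 (Site B): n₁ = 229, n₀ = 81, n = 310; a·n₀/n = 129·81/310 = 33.7065; c·n₁/n = 28·229/310 = 20.6839
Stratum 3 (Site C): n₁ = 105, n₀ = 370, n = 475; a·n₀/n = 87·370/475 = 67.7684; c·n₁/n = 198·105/475 = 43.7684
RR_MH = (70.4217 + 33.7065 + 67.7684) / (58.7195 + 20.6839 + 43.7684) = 171.8965 / 123.1718 = 1.39558

1.396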